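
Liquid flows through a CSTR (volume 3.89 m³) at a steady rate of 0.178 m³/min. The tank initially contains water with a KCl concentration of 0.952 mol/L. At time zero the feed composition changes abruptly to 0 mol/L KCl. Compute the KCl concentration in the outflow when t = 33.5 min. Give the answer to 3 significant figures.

0.206 mol/L

Transient balance on the dissolved component: V dC/dt = Q(C_in − C).
Rewrite as dC/dt + C/τ = C_in/τ, τ = V/Q = 21.854 min.
C approaches C_in exponentially: C(t) = C_in + (C₀ − C_in) e^(−t/τ).
C(33.5) = 0 + (0.952 − 0)·e^(−33.5/21.854) = 0 + (0.95200)·0.21591 = 0.20554 mol/L.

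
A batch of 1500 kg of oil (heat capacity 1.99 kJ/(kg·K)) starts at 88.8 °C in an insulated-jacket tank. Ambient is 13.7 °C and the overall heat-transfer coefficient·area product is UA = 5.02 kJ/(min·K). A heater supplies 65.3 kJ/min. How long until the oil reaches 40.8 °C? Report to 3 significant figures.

Lumped-capacitance energy balance: M c_p dT/dt = UA(T_amb − T) + Q̇.
τ = M c_p/UA = 594.62 min; T_ss = T_amb + Q̇/UA = 13.7 + 65.3/5.02 = 26.708 °C.
T(t) = T_ss + (T₀ − T_ss)e^(−t/τ); set T = 40.8:
t = −τ ln[(T − T_ss)/(T₀ − T_ss)] = −594.62 · ln(0.22695) = 881.83 min.

882 min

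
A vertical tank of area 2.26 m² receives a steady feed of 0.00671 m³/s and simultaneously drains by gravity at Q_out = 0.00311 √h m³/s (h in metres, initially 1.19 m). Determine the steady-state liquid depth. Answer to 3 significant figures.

4.66 m

Level balance: A dh/dt = 0.00671 − 0.00311 √h. Setting dh/dt = 0:
Q_in = 0.00311 √h_ss ⇒ √h_ss = 0.00671/0.00311 = 2.1576.
h_ss = 2.1576² = 4.6550 m. (Since h₀ = 1.19 m < h_ss, the level will rise toward this value.)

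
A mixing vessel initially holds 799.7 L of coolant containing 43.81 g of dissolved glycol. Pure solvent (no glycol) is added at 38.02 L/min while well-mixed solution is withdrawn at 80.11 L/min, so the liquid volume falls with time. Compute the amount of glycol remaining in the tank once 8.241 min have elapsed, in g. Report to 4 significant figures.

14.84 g

Total volume: dV/dt = Q_in − Q_out = -42.0900 L/min, so V(t) = 799.7 − 42.0900 t and V(8.241) = 452.836 L.
Species balance (pure solvent in): dm/dt = −Q_out · m/V(t).
dm/m = −Q_out dt/(V₀ − 42.0900 t); integrating gives ln(m/m₀) = −(Q_out/(Q_in−Q_out)) ln(V/V₀).
m = m₀ (V₀/V)^(Q_out/(Q_in−Q_out)) = 43.81 × (799.7/452.836)^(-1.90330) = 14.8417 g.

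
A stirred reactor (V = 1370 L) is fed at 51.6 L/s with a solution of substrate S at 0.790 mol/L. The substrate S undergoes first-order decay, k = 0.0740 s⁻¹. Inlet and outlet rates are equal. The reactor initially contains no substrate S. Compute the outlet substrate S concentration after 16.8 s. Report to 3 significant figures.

V dC/dt = Q(C_in − C) − k V C.
This is linear with rate a = Q/V + k = 0.11166 s⁻¹.
C_ss = Q C_in/(Q + kV) = 0.26647 mol/L; C(t) = C_ss + (C₀ − C_ss) e^(−a t).
C(16.8) = 0.26647 + (-0.26647)·e^(−0.11166·16.8) = 0.26647 + (-0.26647)·0.15321 = 0.22564 mol/L.

0.226 mol/L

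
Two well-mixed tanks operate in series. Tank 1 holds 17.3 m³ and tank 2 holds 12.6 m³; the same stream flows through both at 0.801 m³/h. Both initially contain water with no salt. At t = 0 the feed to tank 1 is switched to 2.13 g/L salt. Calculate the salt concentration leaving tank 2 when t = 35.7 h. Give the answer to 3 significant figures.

1.22 g/L

Each tank obeys Vᵢ dCᵢ/dt = Q(Cᵢ₋₁ − Cᵢ), so τᵢ = Vᵢ/Q.
τ₁ = 17.3/0.801 = 21.598 h; τ₂ = 12.6/0.801 = 15.730 h.
Tank 1: C₁ = C_in(1 − e^(−t/τ₁)). Tank 2 (τ₁ ≠ τ₂): C₂ = C_in[1 − (τ₁ e^(−t/τ₁) − τ₂ e^(−t/τ₂))/(τ₁ − τ₂)].
At t = 35.7: e^(−t/τ₁) = 0.19149, e^(−t/τ₂) = 0.10336.
C₂ = 2.13·[1 − (21.598·0.19149 − 15.730·0.10336)/(5.8677)] = 2.13·0.57226 = 1.2189 g/L.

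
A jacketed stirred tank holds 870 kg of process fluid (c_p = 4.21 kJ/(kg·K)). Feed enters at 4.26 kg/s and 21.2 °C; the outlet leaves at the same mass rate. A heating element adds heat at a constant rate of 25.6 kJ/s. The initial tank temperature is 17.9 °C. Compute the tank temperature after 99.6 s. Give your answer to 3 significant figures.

Energy balance: M c_p dT/dt = ṁ c_p (T_in − T) + 25.6.
Rearrange: dT/dt = (T_ss − T)/τ with τ = M/ṁ = 204.23 s and T_ss = T_in + Q̇/(ṁ c_p) = 22.627 °C.
T approaches T_ss exponentially: T(t) = T_ss + (T₀ − T_ss) e^(−t/τ).
T(99.6) = 22.627 + (-4.7274)·e^(−99.6/204.23) = 22.627 + (-4.7274)·0.61404 = 19.725 °C.

19.7 °C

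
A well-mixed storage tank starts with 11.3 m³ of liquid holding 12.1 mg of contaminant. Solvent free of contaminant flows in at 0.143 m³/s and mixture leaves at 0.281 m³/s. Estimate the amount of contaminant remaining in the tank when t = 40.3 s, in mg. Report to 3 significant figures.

Let m(t) be the amount of contaminant. Volume: V(t) = V₀ + (Q_in − Q_out) t = 11.3 − 0.13800 t; V(40.3) = 5.7386 m³.
Solute balance: dm/dt = 0 − Q_out C = −Q_out m/V(t).
dm/m = −Q_out dt/(V₀ − 0.13800 t); integrating gives ln(m/m₀) = −(Q_out/(Q_in−Q_out)) ln(V/V₀).
m = m₀ (V₀/V)^(Q_out/(Q_in−Q_out)) = 12.1 × (11.3/5.7386)^(-2.0362) = 3.0449 mg.

3.04 mg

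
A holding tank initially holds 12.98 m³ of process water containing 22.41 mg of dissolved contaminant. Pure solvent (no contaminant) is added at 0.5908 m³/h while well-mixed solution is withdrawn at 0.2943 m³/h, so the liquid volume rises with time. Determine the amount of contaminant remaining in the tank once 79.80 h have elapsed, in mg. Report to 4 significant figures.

8.000 mg

Total volume: dV/dt = Q_in − Q_out = 0.296500 m³/h, so V(t) = 12.98 + 0.296500 t and V(79.80) = 36.6407 m³.
No contaminant enters, so dm/dt = −Q_out · (m/V).
dm/m = −Q_out dt/(V₀ + 0.296500 t); integrating gives ln(m/m₀) = −(Q_out/(Q_in−Q_out)) ln(V/V₀).
m = m₀ (V₀/V)^(Q_out/(Q_in−Q_out)) = 22.41 × (12.98/36.6407)^(0.992580) = 8.00013 mg.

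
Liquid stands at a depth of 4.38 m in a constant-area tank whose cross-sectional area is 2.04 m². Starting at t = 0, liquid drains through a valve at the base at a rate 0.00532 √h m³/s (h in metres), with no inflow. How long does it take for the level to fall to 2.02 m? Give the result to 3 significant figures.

515 s

Unsteady balance on liquid volume: A dh/dt = −0.00532 √h.
Separate and integrate: 2(√h − √h₀) = −(0.00532/A) t.
t = 2A(√h₀ − √h)/0.00532 = 2·2.04·(√4.38 − √2.02)/0.00532
  = 4.0800 × (2.0928 − 1.4213) / 0.00532 = 515.04 s.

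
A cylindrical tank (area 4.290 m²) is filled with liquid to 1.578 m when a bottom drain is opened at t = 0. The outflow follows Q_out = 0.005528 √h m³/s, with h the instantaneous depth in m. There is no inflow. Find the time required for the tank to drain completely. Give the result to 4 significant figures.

A dh/dt = −Q_out = −0.005528 √h.
∫ h^(−1/2) dh = −(0.005528/A) ∫ dt, giving 2√h = 2√h₀ − (0.005528/A) t.
Set h = 0: 2√h₀ = (0.005528/A) t_empty ⇒ t_empty = 2A√h₀/0.005528.
t_empty = 2·4.290·√1.578/0.005528 = 8.58000·1.25618/0.005528 = 1949.72 s.

1950 s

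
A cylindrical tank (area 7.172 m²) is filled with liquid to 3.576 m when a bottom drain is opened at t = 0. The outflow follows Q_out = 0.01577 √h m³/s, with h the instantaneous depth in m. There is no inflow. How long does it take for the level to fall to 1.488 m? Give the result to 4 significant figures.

Volume balance on the tank: A dh/dt = −0.01577 √h.
∫ h^(−1/2) dh = −(0.01577/A) ∫ dt, giving 2√h = 2√h₀ − (0.01577/A) t.
t = 2A(√h₀ − √h)/0.01577 = 2·7.172·(√3.576 − √1.488)/0.01577
  = 14.3440 × (1.89103 − 1.21984) / 0.01577 = 610.503 s.

610.5 s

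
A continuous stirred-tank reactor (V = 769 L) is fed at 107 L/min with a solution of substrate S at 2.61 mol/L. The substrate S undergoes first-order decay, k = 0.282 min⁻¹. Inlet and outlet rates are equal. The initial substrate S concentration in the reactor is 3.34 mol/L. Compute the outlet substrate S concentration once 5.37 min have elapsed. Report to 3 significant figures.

Species balance: V dC/dt = Q C_in − Q C − k V C.
This is linear with rate a = Q/V + k = 0.42114 min⁻¹.
C_ss = Q C_in/(Q + kV) = 0.86232 mol/L; C(t) = C_ss + (C₀ − C_ss) e^(−a t).
C(5.37) = 0.86232 + (2.4777)·e^(−0.42114·5.37) = 0.86232 + (2.4777)·0.10419 = 1.1205 mol/L.

1.12 mol/L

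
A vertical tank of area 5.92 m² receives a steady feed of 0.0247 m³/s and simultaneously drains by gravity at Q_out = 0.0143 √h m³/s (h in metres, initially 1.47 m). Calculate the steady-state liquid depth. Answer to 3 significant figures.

Level balance: A dh/dt = 0.0247 − 0.0143 √h. Setting dh/dt = 0:
Q_in = 0.0143 √h_ss ⇒ √h_ss = 0.0247/0.0143 = 1.7273.
h_ss = 1.7273² = 2.9835 m. (Since h₀ = 1.47 m < h_ss, the level will rise toward this value.)

2.98 m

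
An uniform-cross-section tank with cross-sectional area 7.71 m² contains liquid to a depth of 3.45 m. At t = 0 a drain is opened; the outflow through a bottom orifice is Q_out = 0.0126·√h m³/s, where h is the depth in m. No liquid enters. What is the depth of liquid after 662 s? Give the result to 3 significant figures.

A dh/dt = −Q_out = −0.0126 √h.
This is separable: 2 d(√h)/dt = −0.0126/A, so √h = √h₀ − (0.0126/(2A)) t.
√h = √3.45 − 0.0126·662/(2·7.71) = 1.8574 − 0.54093 = 1.3165.
h = 1.3165² = 1.7331 m.

1.73 m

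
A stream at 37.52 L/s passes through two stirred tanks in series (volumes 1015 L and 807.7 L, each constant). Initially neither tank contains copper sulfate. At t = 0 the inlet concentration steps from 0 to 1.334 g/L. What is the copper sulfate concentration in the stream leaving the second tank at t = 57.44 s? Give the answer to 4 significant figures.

0.9132 g/L

Species balance on tank i: dCᵢ/dt = (Cᵢ₋₁ − Cᵢ)/τᵢ with τᵢ = Vᵢ/Q.
τ₁ = 1015/37.52 = 27.0522 s; τ₂ = 807.7/37.52 = 21.5272 s.
Solving the cascade with C₁(0)=C₂(0)=0 gives C₂(t) = C_in[1 − (τ₁ e^(−t/τ₁) − τ₂ e^(−t/τ₂))/(τ₁ − τ₂)].
At t = 57.44: e^(−t/τ₁) = 0.119636, e^(−t/τ₂) = 0.0693732.
C₂ = 1.334·[1 − (27.0522·0.119636 − 21.5272·0.0693732)/(5.52505)] = 1.334·0.684525 = 0.913156 g/L.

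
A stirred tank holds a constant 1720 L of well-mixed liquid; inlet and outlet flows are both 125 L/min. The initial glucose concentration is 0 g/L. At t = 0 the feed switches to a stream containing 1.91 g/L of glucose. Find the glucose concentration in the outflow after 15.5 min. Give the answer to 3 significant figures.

Mass balance on the solute (V constant): V dC/dt = Q(C_in − C).
So dC/dt = (C_in − C)/τ with τ = V/Q = 1720/125 = 13.760 min.
This is linear first-order; C(t) = C_in + (C₀ − C_in) e^(−t/τ).
C(15.5) = 1.91 + (0 − 1.91)·e^(−15.5/13.760) = 1.91 + (-1.9100)·0.32418 = 1.2908 g/L.

1.29 g/L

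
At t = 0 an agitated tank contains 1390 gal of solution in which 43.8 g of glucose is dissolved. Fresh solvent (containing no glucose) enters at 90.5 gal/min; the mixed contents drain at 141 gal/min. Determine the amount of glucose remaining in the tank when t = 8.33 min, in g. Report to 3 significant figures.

Let m(t) be the amount of glucose. Volume: V(t) = V₀ + (Q_in − Q_out) t = 1390 − 50.500 t; V(8.33) = 969.34 gal.
Solute balance: dm/dt = 0 − Q_out C = −Q_out m/V(t).
Separate: dm/m = −Q_out dt/V(t) ⇒ ln(m/m₀) = −(Q_out/(Q_in−Q_out)) ln(V/V₀).
m = m₀ (V₀/V)^(Q_out/(Q_in−Q_out)) = 43.8 × (1390/969.34)^(-2.7921) = 16.010 g.

16.0 g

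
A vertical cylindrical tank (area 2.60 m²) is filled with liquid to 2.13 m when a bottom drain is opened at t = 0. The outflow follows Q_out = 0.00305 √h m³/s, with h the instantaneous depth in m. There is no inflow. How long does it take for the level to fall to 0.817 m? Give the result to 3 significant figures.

A dh/dt = −Q_out = −0.00305 √h.
Separate and integrate: 2(√h − √h₀) = −(0.00305/A) t.
t = 2A(√h₀ − √h)/0.00305 = 2·2.60·(√2.13 − √0.817)/0.00305
  = 5.2000 × (1.4595 − 0.90388) / 0.00305 = 947.20 s.

947 s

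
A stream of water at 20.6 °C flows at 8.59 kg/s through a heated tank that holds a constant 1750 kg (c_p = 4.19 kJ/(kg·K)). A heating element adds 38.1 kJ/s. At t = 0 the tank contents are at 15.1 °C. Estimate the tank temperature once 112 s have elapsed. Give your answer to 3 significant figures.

M c_p dT/dt = ṁ c_p (T_in − T) + Q̇.
τ = M/ṁ = 203.73 s; T_ss = T_in + Q̇/(ṁ c_p) = 20.6 + 38.1/(8.59·4.19) = 21.659 °C.
Solution: T(t) = T_ss + (T₀ − T_ss) e^(−t/τ).
T(112) = 21.659 + (-6.5586)·e^(−112/203.73) = 21.659 + (-6.5586)·0.57709 = 17.874 °C.

17.9 °C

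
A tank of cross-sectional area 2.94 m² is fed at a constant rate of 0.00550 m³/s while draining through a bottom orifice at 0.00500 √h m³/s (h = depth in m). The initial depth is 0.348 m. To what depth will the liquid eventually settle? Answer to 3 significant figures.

1.21 m

A dh/dt = Q_in − 0.00500 √h. Steady state requires inflow = outflow:
Q_in = 0.00500 √h_ss ⇒ √h_ss = 0.00550/0.00500 = 1.1000.
h_ss = 1.1000² = 1.2100 m. (Since h₀ = 0.348 m < h_ss, the level will rise toward this value.)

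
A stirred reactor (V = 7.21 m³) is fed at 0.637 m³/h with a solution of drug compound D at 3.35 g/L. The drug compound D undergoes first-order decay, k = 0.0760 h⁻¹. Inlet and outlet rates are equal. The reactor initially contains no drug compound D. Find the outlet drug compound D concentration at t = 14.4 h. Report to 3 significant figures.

Species balance: V dC/dt = Q C_in − Q C − k V C.
dC/dt = (Q/V) C_in − (Q/V + k) C; effective rate a = Q/V + k = 0.088350 + 0.0760 = 0.16435 h⁻¹.
C_ss = Q C_in/(Q + kV) = 1.8009 g/L; C(t) = C_ss + (C₀ − C_ss) e^(−a t).
C(14.4) = 1.8009 + (-1.8009)·e^(−0.16435·14.4) = 1.8009 + (-1.8009)·0.093796 = 1.6319 g/L.

1.63 g/L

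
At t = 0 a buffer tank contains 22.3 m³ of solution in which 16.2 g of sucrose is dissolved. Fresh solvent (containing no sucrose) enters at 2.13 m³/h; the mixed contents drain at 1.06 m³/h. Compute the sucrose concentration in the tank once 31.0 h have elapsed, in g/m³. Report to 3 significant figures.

Total volume: dV/dt = Q_in − Q_out = 1.0700 m³/h, so V(t) = 22.3 + 1.0700 t and V(31.0) = 55.470 m³.
No sucrose enters, so dm/dt = −Q_out · (m/V).
dm/m = −Q_out dt/(V₀ + 1.0700 t); integrating gives ln(m/m₀) = −(Q_out/(Q_in−Q_out)) ln(V/V₀).
m = m₀ (V₀/V)^(Q_out/(Q_in−Q_out)) = 16.2 × (22.3/55.470)^(0.99065) = 6.5684 g.
C = m/V = 6.5684/55.470 = 0.11841 g/m³.

0.118 g/m³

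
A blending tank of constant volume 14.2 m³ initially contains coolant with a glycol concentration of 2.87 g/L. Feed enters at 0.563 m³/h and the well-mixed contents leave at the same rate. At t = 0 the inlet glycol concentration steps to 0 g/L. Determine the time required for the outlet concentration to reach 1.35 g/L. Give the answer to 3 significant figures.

Unsteady species balance (constant V, well mixed): V dC/dt = Q(C_in − C), so τ = V/Q = 25.222 h.
C(t) = C_in + (C₀ − C_in) e^(−t/τ). Set C = 1.35 and solve for t:
e^(−t/τ) = (C − C_in)/(C₀ − C_in) = (1.35 − 0)/(2.87 − 0) = 0.47038
t = −τ ln(…) = 25.222 × 0.75421 = 19.023 h.

19.0 h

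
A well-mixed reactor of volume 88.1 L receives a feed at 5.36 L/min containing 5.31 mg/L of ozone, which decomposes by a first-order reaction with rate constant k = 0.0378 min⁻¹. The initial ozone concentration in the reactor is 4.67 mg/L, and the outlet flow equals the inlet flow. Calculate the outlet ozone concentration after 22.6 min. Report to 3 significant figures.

Accumulation = in − out − consumed: V dC/dt = Q C_in − Q C − k V C.
dC/dt = (Q/V) C_in − (Q/V + k) C; effective rate a = Q/V + k = 0.060840 + 0.0378 = 0.098640 min⁻¹.
C_ss = Q C_in/(Q + kV) = 3.2751 mg/L; C(t) = C_ss + (C₀ − C_ss) e^(−a t).
C(22.6) = 3.2751 + (1.3949)·e^(−0.098640·22.6) = 3.2751 + (1.3949)·0.10761 = 3.4252 mg/L.

3.43 mg/L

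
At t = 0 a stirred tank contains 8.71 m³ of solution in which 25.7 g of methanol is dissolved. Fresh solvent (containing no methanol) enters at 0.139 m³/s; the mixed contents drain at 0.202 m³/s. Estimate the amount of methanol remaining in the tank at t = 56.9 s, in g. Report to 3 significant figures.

4.69 g

Total volume: dV/dt = Q_in − Q_out = -0.063000 m³/s, so V(t) = 8.71 − 0.063000 t and V(56.9) = 5.1253 m³.
Species balance (pure solvent in): dm/dt = −Q_out · m/V(t).
Separate: dm/m = −Q_out dt/V(t) ⇒ ln(m/m₀) = −(Q_out/(Q_in−Q_out)) ln(V/V₀).
m = m₀ (V₀/V)^(Q_out/(Q_in−Q_out)) = 25.7 × (8.71/5.1253)^(-3.2063) = 4.6937 g.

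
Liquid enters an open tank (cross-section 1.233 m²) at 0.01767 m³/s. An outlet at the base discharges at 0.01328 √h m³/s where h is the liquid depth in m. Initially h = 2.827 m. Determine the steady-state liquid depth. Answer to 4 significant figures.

Volume balance on the tank: A dh/dt = Q_in − 0.01328 √h. At steady state dh/dt = 0:
Q_in = 0.01328 √h_ss ⇒ √h_ss = 0.01767/0.01328 = 1.33057.
h_ss = 1.33057² = 1.77042 m. (Since h₀ = 2.827 m > h_ss, the level will fall toward this value.)

1.770 m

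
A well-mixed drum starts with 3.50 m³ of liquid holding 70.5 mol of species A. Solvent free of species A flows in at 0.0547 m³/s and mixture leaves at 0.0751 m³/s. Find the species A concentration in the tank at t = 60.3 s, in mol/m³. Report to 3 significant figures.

Let m(t) be the amount of species A. Volume: V(t) = V₀ + (Q_in − Q_out) t = 3.50 − 0.020400 t; V(60.3) = 2.2699 m³.
Solute balance: dm/dt = 0 − Q_out C = −Q_out m/V(t).
dm/m = −Q_out dt/(V₀ − 0.020400 t); integrating gives ln(m/m₀) = −(Q_out/(Q_in−Q_out)) ln(V/V₀).
m = m₀ (V₀/V)^(Q_out/(Q_in−Q_out)) = 70.5 × (3.50/2.2699)^(-3.6814) = 14.317 mol.
C = m/V = 14.317/2.2699 = 6.3074 mol/m³.

6.31 mol/m³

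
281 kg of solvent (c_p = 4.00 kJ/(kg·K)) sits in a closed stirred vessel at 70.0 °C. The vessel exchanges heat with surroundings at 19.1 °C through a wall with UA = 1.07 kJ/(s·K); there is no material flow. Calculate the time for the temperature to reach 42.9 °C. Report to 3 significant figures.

799 s

First-law balance (no shaft work): M c_p dT/dt = −UA(T − T_amb).
τ = M c_p/UA = 1050.5 s; T_ss = T_amb = 19.100 °C.
T(t) = T_ss + (T₀ − T_ss)e^(−t/τ); set T = 42.9:
t = −τ ln[(T − T_ss)/(T₀ − T_ss)] = −1050.5 · ln(0.46758) = 798.54 s.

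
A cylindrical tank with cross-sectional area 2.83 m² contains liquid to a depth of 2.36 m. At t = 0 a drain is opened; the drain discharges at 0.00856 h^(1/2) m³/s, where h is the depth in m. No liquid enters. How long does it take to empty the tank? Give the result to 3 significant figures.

With no inflow, A dh/dt = −0.00856 √h.
∫ h^(−1/2) dh = −(0.00856/A) ∫ dt, giving 2√h = 2√h₀ − (0.00856/A) t.
Set h = 0: 2√h₀ = (0.00856/A) t_empty ⇒ t_empty = 2A√h₀/0.00856.
t_empty = 2·2.83·√2.36/0.00856 = 5.6600·1.5362/0.00856 = 1015.8 s.

1020 s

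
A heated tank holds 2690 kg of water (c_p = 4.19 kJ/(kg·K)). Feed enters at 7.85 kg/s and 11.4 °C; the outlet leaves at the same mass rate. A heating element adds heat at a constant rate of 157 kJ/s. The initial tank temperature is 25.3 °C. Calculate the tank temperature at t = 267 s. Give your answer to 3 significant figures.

20.4 °C

M c_p dT/dt = ṁ c_p (T_in − T) + Q̇.
Rearrange: dT/dt = (T_ss − T)/τ with τ = M/ṁ = 342.68 s and T_ss = T_in + Q̇/(ṁ c_p) = 16.173 °C.
T approaches T_ss exponentially: T(t) = T_ss + (T₀ − T_ss) e^(−t/τ).
T(267) = 16.173 + (9.1267)·e^(−267/342.68) = 16.173 + (9.1267)·0.45879 = 20.361 °C.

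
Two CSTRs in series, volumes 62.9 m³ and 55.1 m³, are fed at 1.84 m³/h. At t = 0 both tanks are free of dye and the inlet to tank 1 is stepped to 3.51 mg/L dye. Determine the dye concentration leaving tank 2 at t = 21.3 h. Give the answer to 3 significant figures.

Each tank obeys Vᵢ dCᵢ/dt = Q(Cᵢ₋₁ − Cᵢ), so τᵢ = Vᵢ/Q.
τ₁ = 62.9/1.84 = 34.185 h; τ₂ = 55.1/1.84 = 29.946 h.
Tank 1: C₁ = C_in(1 − e^(−t/τ₁)). Tank 2 (τ₁ ≠ τ₂): C₂ = C_in[1 − (τ₁ e^(−t/τ₁) − τ₂ e^(−t/τ₂))/(τ₁ − τ₂)].
At t = 21.3: e^(−t/τ₁) = 0.53629, e^(−t/τ₂) = 0.49101.
C₂ = 3.51·[1 − (34.185·0.53629 − 29.946·0.49101)/(4.2391)] = 3.51·0.14387 = 0.50499 mg/L.

0.505 mg/L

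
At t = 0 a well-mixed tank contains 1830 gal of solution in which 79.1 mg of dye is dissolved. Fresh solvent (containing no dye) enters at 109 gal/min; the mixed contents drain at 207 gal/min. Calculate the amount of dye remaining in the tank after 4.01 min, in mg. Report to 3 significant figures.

47.5 mg

Let m(t) be the amount of dye. Volume: V(t) = V₀ + (Q_in − Q_out) t = 1830 − 98.000 t; V(4.01) = 1437.0 gal.
No dye enters, so dm/dt = −Q_out · (m/V).
dm/m = −Q_out dt/(V₀ − 98.000 t); integrating gives ln(m/m₀) = −(Q_out/(Q_in−Q_out)) ln(V/V₀).
m = m₀ (V₀/V)^(Q_out/(Q_in−Q_out)) = 79.1 × (1830/1437.0)^(-2.1122) = 47.470 mg.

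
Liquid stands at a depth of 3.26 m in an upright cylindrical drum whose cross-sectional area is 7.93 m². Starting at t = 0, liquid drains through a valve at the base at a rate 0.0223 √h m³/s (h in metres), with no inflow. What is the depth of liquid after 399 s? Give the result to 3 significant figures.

1.55 m

With no inflow, A dh/dt = −0.0223 √h.
This is separable: 2 d(√h)/dt = −0.0223/A, so √h = √h₀ − (0.0223/(2A)) t.
√h = √3.26 − 0.0223·399/(2·7.93) = 1.8055 − 0.56102 = 1.2445.
h = 1.2445² = 1.5489 m.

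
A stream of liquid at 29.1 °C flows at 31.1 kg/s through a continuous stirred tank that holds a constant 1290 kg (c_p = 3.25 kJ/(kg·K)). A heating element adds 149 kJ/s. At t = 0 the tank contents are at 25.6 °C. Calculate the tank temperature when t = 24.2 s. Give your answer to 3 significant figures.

27.8 °C

M c_p dT/dt = ṁ c_p (T_in − T) + Q̇.
Rearrange: dT/dt = (T_ss − T)/τ with τ = M/ṁ = 41.479 s and T_ss = T_in + Q̇/(ṁ c_p) = 30.574 °C.
This is linear first-order; T(t) = T_ss + (T₀ − T_ss) e^(−t/τ).
T(24.2) = 30.574 + (-4.9742)·e^(−24.2/41.479) = 30.574 + (-4.9742)·0.55798 = 27.799 °C.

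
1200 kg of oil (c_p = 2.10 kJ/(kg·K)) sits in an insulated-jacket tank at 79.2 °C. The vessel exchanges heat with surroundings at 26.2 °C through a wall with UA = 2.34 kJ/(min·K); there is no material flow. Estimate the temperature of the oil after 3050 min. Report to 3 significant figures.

Lumped-capacitance energy balance: M c_p dT/dt = UA(T_amb − T).
dT/dt = (T_ss − T)/τ with T_ss = T_amb = 26.200 °C, τ = M c_p/UA = 1200·2.10/2.34 = 1076.9 min.
This is linear first-order; T(t) = T_ss + (T₀ − T_ss) e^(−t/τ).
T(3050) = 26.200 + (53.000)·0.058887 = 29.321 °C.

29.3 °C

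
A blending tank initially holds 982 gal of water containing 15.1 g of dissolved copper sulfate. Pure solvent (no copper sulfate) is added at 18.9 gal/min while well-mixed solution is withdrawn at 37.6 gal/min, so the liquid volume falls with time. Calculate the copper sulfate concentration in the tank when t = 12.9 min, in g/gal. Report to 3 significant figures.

Let m(t) be the amount of copper sulfate. Volume: V(t) = V₀ + (Q_in − Q_out) t = 982 − 18.700 t; V(12.9) = 740.77 gal.
No copper sulfate enters, so dm/dt = −Q_out · (m/V).
dm/m = −Q_out dt/(V₀ − 18.700 t); integrating gives ln(m/m₀) = −(Q_out/(Q_in−Q_out)) ln(V/V₀).
m = m₀ (V₀/V)^(Q_out/(Q_in−Q_out)) = 15.1 × (982/740.77)^(-2.0107) = 8.5667 g.
C = m/V = 8.5667/740.77 = 0.011565 g/gal.

0.0116 g/gal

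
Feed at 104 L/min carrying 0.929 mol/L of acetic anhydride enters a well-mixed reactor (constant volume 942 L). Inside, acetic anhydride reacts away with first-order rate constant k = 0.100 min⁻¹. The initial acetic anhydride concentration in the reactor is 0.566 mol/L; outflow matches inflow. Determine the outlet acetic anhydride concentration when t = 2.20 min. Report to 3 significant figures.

Species balance: V dC/dt = Q C_in − Q C − k V C.
This is linear with rate a = Q/V + k = 0.21040 min⁻¹.
C_ss = Q C_in/(Q + kV) = 0.48747 mol/L; C(t) = C_ss + (C₀ − C_ss) e^(−a t).
C(2.20) = 0.48747 + (0.078533)·e^(−0.21040·2.20) = 0.48747 + (0.078533)·0.62946 = 0.53690 mol/L.

0.537 mol/L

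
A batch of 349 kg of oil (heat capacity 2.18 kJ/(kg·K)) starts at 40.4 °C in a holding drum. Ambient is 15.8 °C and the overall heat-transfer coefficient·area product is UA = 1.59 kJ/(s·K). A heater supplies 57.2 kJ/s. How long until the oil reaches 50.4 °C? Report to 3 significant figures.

1010 s

Unsteady energy balance on the tank contents: M c_p dT/dt = −UA(T − T_amb) + Q̇.
τ = M c_p/UA = 478.50 s; T_ss = T_amb + Q̇/UA = 15.8 + 57.2/1.59 = 51.775 °C.
T(t) = T_ss + (T₀ − T_ss)e^(−t/τ); set T = 50.4:
t = −τ ln[(T − T_ss)/(T₀ − T_ss)] = −478.50 · ln(0.12087) = 1011.1 s.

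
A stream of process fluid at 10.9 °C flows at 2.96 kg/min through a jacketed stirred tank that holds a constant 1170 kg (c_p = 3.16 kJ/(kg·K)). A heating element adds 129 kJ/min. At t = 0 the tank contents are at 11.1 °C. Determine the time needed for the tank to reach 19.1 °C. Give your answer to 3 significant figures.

M c_p dT/dt = ṁ c_p (T_in − T) + Q̇.
τ = M/ṁ = 395.27 min; T_ss = T_in + Q̇/(ṁ c_p) = 24.691 °C.
T(t) = T_ss + (T₀ − T_ss) e^(−t/τ). Set T = 19.1:
e^(−t/τ) = (19.1 − 24.691)/(11.1 − 24.691) = 0.41140
t = −395.27 · ln(0.41140) = 351.08 min.

351 min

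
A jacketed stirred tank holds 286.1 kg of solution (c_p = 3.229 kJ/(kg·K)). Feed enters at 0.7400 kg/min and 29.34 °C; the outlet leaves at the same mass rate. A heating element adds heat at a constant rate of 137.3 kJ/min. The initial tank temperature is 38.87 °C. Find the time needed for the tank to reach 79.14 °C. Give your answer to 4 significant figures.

708.9 min

M c_p dT/dt = ṁ c_p (T_in − T) + Q̇.
τ = M/ṁ = 386.622 min; T_ss = T_in + Q̇/(ṁ c_p) = 86.8007 °C.
T(t) = T_ss + (T₀ − T_ss) e^(−t/τ). Set T = 79.14:
e^(−t/τ) = (79.14 − 86.8007)/(38.87 − 86.8007) = 0.159828
t = −386.622 · ln(0.159828) = 708.931 min.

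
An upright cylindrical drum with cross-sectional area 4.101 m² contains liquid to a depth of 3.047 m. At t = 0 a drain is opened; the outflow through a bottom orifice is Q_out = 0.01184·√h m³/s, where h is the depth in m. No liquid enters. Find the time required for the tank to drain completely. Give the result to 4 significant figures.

1209 s

With no inflow, A dh/dt = −0.01184 √h.
Separate and integrate: 2(√h − √h₀) = −(0.01184/A) t.
Set h = 0: 2√h₀ = (0.01184/A) t_empty ⇒ t_empty = 2A√h₀/0.01184.
t_empty = 2·4.101·√3.047/0.01184 = 8.20200·1.74557/0.01184 = 1209.22 s.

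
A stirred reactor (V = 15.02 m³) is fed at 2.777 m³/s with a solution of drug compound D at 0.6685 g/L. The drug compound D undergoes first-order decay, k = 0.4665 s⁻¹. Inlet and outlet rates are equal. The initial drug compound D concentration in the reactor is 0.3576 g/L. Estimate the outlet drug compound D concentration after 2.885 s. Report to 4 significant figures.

0.2154 g/L

Accumulation = in − out − consumed: V dC/dt = Q C_in − Q C − k V C.
This is linear with rate a = Q/V + k = 0.651387 s⁻¹.
C_ss = Q C_in/(Q + kV) = 0.189744 g/L; C(t) = C_ss + (C₀ − C_ss) e^(−a t).
C(2.885) = 0.189744 + (0.167856)·e^(−0.651387·2.885) = 0.189744 + (0.167856)·0.152704 = 0.215376 g/L.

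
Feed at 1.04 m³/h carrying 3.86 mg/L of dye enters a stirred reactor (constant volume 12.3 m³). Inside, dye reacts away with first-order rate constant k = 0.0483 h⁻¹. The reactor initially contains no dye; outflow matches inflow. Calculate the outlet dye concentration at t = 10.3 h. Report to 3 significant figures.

1.83 mg/L

Species balance: V dC/dt = Q C_in − Q C − k V C.
This is linear with rate a = Q/V + k = 0.13285 h⁻¹.
C_ss = Q C_in/(Q + kV) = 2.4567 mg/L; C(t) = C_ss + (C₀ − C_ss) e^(−a t).
C(10.3) = 2.4567 + (-2.4567)·e^(−0.13285·10.3) = 2.4567 + (-2.4567)·0.25452 = 1.8314 mg/L.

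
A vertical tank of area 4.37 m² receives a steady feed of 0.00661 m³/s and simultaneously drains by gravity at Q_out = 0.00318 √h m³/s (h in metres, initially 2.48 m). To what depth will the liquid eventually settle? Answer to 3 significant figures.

A dh/dt = Q_in − 0.00318 √h. Steady state requires inflow = outflow:
Q_in = 0.00318 √h_ss ⇒ √h_ss = 0.00661/0.00318 = 2.0786.
h_ss = 2.0786² = 4.3206 m. (Since h₀ = 2.48 m < h_ss, the level will rise toward this value.)

4.32 m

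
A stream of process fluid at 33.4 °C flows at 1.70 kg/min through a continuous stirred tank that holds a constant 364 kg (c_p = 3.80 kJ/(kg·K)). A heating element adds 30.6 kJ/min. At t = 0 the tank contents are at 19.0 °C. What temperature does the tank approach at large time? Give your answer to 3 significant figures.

Energy balance: M c_p dT/dt = ṁ c_p (T_in − T) + 30.6.
At steady state dT/dt = 0 ⇒ T_ss = T_in + Q̇/(ṁ c_p) = 33.4 + 30.6/(1.70·3.80) = 38.137 °C.

38.1 °C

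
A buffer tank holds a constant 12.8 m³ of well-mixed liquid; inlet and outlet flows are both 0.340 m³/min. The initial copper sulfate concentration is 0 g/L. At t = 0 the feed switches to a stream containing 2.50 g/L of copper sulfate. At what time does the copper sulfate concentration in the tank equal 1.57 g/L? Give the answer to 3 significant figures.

37.2 min

Species balance: V dC/dt = Q(C_in − C) ⇒ τ = V/Q = 37.647 min.
C(t) = C_in + (C₀ − C_in) e^(−t/τ). Set C = 1.57 and solve for t:
e^(−t/τ) = (C − C_in)/(C₀ − C_in) = (1.57 − 2.50)/(0 − 2.50) = 0.37200
t = −τ ln(…) = 37.647 × 0.98886 = 37.228 min.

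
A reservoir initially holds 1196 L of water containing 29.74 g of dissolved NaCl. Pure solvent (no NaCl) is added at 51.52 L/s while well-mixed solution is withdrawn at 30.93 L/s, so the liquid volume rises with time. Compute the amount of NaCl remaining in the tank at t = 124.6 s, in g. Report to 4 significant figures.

5.319 g

Total volume: dV/dt = Q_in − Q_out = 20.5900 L/s, so V(t) = 1196 + 20.5900 t and V(124.6) = 3761.51 L.
Species balance (pure solvent in): dm/dt = −Q_out · m/V(t).
dm/m = −Q_out dt/(V₀ + 20.5900 t); integrating gives ln(m/m₀) = −(Q_out/(Q_in−Q_out)) ln(V/V₀).
m = m₀ (V₀/V)^(Q_out/(Q_in−Q_out)) = 29.74 × (1196/3761.51)^(1.50219) = 5.31871 g.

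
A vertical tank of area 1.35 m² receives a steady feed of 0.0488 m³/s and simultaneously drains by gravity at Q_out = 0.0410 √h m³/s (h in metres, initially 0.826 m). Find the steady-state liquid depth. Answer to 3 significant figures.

Level balance: A dh/dt = 0.0488 − 0.0410 √h. Setting dh/dt = 0:
Q_in = 0.0410 √h_ss ⇒ √h_ss = 0.0488/0.0410 = 1.1902.
h_ss = 1.1902² = 1.4167 m. (Since h₀ = 0.826 m < h_ss, the level will rise toward this value.)

1.42 m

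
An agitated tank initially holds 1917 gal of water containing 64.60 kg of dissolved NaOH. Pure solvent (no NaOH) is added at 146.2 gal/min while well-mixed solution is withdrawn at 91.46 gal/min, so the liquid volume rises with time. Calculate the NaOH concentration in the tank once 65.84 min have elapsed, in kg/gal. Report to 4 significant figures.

0.001998 kg/gal

Total volume: dV/dt = Q_in − Q_out = 54.7400 gal/min, so V(t) = 1917 + 54.7400 t and V(65.84) = 5521.08 gal.
Species balance (pure solvent in): dm/dt = −Q_out · m/V(t).
dm/m = −Q_out dt/(V₀ + 54.7400 t); integrating gives ln(m/m₀) = −(Q_out/(Q_in−Q_out)) ln(V/V₀).
m = m₀ (V₀/V)^(Q_out/(Q_in−Q_out)) = 64.60 × (1917/5521.08)^(1.67081) = 11.0321 kg.
C = m/V = 11.0321/5521.08 = 0.00199819 kg/gal.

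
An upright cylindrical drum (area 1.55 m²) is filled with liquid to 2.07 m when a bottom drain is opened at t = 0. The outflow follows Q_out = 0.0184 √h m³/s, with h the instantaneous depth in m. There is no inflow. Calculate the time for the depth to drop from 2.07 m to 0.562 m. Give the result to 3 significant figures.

116 s

With no inflow, A dh/dt = −0.0184 √h.
This is separable: 2 d(√h)/dt = −0.0184/A, so √h = √h₀ − (0.0184/(2A)) t.
t = 2A(√h₀ − √h)/0.0184 = 2·1.55·(√2.07 − √0.562)/0.0184
  = 3.1000 × (1.4387 − 0.74967) / 0.0184 = 116.10 s.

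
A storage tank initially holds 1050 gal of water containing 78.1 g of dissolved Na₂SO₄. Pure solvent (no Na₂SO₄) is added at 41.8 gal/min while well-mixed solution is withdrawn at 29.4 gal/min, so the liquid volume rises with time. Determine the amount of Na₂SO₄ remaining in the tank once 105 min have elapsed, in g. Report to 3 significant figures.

11.5 g

Total volume: dV/dt = Q_in − Q_out = 12.400 gal/min, so V(t) = 1050 + 12.400 t and V(105) = 2352.0 gal.
Species balance (pure solvent in): dm/dt = −Q_out · m/V(t).
dm/m = −Q_out dt/(V₀ + 12.400 t); integrating gives ln(m/m₀) = −(Q_out/(Q_in−Q_out)) ln(V/V₀).
m = m₀ (V₀/V)^(Q_out/(Q_in−Q_out)) = 78.1 × (1050/2352.0)^(2.3710) = 11.540 g.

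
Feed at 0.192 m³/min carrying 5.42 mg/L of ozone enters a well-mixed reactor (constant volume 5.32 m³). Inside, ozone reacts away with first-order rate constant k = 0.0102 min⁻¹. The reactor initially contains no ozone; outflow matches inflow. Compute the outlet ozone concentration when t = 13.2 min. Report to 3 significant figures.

1.93 mg/L

Species balance: V dC/dt = Q C_in − Q C − k V C.
dC/dt = (Q/V) C_in − (Q/V + k) C; effective rate a = Q/V + k = 0.036090 + 0.0102 = 0.046290 min⁻¹.
C_ss = Q C_in/(Q + kV) = 4.2257 mg/L; C(t) = C_ss + (C₀ − C_ss) e^(−a t).
C(13.2) = 4.2257 + (-4.2257)·e^(−0.046290·13.2) = 4.2257 + (-4.2257)·0.54279 = 1.9320 mg/L.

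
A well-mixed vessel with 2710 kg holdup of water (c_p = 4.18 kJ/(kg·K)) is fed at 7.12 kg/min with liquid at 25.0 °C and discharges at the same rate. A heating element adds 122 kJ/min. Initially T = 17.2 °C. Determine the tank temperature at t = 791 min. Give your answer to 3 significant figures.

27.6 °C

Energy balance: M c_p dT/dt = ṁ c_p (T_in − T) + 122.
τ = M/ṁ = 380.62 min; T_ss = T_in + Q̇/(ṁ c_p) = 25.0 + 122/(7.12·4.18) = 29.099 °C.
T approaches T_ss exponentially: T(t) = T_ss + (T₀ − T_ss) e^(−t/τ).
T(791) = 29.099 + (-11.899)·e^(−791/380.62) = 29.099 + (-11.899)·0.12516 = 27.610 °C.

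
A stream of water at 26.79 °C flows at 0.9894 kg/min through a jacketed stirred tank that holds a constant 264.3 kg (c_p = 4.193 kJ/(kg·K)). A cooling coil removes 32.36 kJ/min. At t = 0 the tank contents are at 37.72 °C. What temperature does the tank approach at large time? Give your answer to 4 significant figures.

M c_p dT/dt = ṁ c_p (T_in − T) − Q̇.
At steady state dT/dt = 0 ⇒ T_ss = T_in − Q̇/(ṁ c_p) = 26.79 − 32.36/(0.9894·4.193) = 18.9897 °C.

18.99 °C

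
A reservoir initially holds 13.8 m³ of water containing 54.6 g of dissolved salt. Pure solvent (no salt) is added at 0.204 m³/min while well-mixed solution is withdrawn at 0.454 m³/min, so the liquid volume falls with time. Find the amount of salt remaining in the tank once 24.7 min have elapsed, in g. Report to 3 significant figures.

Total volume: dV/dt = Q_in − Q_out = -0.25000 m³/min, so V(t) = 13.8 − 0.25000 t and V(24.7) = 7.6250 m³.
Species balance (pure solvent in): dm/dt = −Q_out · m/V(t).
dm/m = −Q_out dt/(V₀ − 0.25000 t); integrating gives ln(m/m₀) = −(Q_out/(Q_in−Q_out)) ln(V/V₀).
m = m₀ (V₀/V)^(Q_out/(Q_in−Q_out)) = 54.6 × (13.8/7.6250)^(-1.8160) = 18.592 g.

18.6 g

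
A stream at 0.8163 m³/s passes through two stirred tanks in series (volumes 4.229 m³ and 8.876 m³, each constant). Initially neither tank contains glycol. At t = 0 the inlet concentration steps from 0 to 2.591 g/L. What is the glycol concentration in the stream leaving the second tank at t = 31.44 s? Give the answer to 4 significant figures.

Each tank obeys Vᵢ dCᵢ/dt = Q(Cᵢ₋₁ − Cᵢ), so τᵢ = Vᵢ/Q.
τ₁ = 4.229/0.8163 = 5.18069 s; τ₂ = 8.876/0.8163 = 10.8735 s.
Solving the cascade with C₁(0)=C₂(0)=0 gives C₂(t) = C_in[1 − (τ₁ e^(−t/τ₁) − τ₂ e^(−t/τ₂))/(τ₁ − τ₂)].
At t = 31.44: e^(−t/τ₁) = 0.00231421, e^(−t/τ₂) = 0.0554959.
C₂ = 2.591·[1 − (5.18069·0.00231421 − 10.8735·0.0554959)/(-5.69276)] = 2.591·0.896106 = 2.32181 g/L.

2.322 g/L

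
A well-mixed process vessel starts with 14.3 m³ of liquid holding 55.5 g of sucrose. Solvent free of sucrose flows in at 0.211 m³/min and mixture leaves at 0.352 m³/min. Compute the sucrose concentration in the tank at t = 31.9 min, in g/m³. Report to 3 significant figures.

Total volume: dV/dt = Q_in − Q_out = -0.14100 m³/min, so V(t) = 14.3 − 0.14100 t and V(31.9) = 9.8021 m³.
No sucrose enters, so dm/dt = −Q_out · (m/V).
dm/m = −Q_out dt/(V₀ − 0.14100 t); integrating gives ln(m/m₀) = −(Q_out/(Q_in−Q_out)) ln(V/V₀).
m = m₀ (V₀/V)^(Q_out/(Q_in−Q_out)) = 55.5 × (14.3/9.8021)^(-2.4965) = 21.619 g.
C = m/V = 21.619/9.8021 = 2.2055 g/m³.

2.21 g/m³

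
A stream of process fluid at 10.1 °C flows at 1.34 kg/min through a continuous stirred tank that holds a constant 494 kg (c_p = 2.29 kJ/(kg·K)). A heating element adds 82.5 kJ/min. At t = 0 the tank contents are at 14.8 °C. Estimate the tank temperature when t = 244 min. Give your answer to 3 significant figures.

Heat balance on the well-mixed liquid: M c_p dT/dt = ṁ c_p (T_in − T) + 82.5.
τ = M/ṁ = 368.66 min; T_ss = T_in + Q̇/(ṁ c_p) = 10.1 + 82.5/(1.34·2.29) = 36.985 °C.
T approaches T_ss exponentially: T(t) = T_ss + (T₀ − T_ss) e^(−t/τ).
T(244) = 36.985 + (-22.185)·e^(−244/368.66) = 36.985 + (-22.185)·0.51589 = 25.540 °C.

25.5 °C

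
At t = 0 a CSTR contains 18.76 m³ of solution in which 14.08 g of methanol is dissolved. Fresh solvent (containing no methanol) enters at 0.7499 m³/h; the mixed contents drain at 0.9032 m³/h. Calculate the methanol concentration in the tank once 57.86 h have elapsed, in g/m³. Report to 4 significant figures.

0.03276 g/m³

Let m(t) be the amount of methanol. Volume: V(t) = V₀ + (Q_in − Q_out) t = 18.76 − 0.153300 t; V(57.86) = 9.89006 m³.
No methanol enters, so dm/dt = −Q_out · (m/V).
Separate: dm/m = −Q_out dt/V(t) ⇒ ln(m/m₀) = −(Q_out/(Q_in−Q_out)) ln(V/V₀).
m = m₀ (V₀/V)^(Q_out/(Q_in−Q_out)) = 14.08 × (18.76/9.89006)^(-5.89172) = 0.323971 g.
C = m/V = 0.323971/9.89006 = 0.0327573 g/m³.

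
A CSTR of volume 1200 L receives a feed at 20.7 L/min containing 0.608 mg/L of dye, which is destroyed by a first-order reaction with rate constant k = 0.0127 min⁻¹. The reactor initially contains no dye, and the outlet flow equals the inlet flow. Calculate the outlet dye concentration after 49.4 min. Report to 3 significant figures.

0.270 mg/L

Species balance: V dC/dt = Q C_in − Q C − k V C.
This is linear with rate a = Q/V + k = 0.029950 min⁻¹.
C_ss = Q C_in/(Q + kV) = 0.35018 mg/L; C(t) = C_ss + (C₀ − C_ss) e^(−a t).
C(49.4) = 0.35018 + (-0.35018)·e^(−0.029950·49.4) = 0.35018 + (-0.35018)·0.22774 = 0.27043 mg/L.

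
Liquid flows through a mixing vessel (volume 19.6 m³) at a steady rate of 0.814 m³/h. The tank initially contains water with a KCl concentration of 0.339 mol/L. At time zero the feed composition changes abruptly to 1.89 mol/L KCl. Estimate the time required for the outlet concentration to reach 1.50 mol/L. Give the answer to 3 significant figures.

Species balance: V dC/dt = Q(C_in − C) ⇒ τ = V/Q = 24.079 h.
C(t) = C_in + (C₀ − C_in) e^(−t/τ). Set C = 1.50 and solve for t:
e^(−t/τ) = (C − C_in)/(C₀ − C_in) = (1.50 − 1.89)/(0.339 − 1.89) = 0.25145
t = −τ ln(…) = 24.079 × 1.3805 = 33.241 h.

33.2 h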